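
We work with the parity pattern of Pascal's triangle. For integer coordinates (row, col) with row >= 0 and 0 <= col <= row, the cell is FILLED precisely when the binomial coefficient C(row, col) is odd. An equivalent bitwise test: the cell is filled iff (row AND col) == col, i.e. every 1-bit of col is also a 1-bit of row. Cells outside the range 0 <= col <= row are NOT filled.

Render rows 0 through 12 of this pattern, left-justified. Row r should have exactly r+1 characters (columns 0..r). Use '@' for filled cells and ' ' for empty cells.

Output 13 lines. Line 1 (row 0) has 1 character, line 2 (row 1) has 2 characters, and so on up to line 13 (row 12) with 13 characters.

Answer: @
@@
@ @
@@@@
@   @
@@  @@
@ @ @ @
@@@@@@@@
@       @
@@      @@
@ @     @ @
@@@@    @@@@
@   @   @   @

Derivation:
r0=0: @
r1=1: @@
r2=10: @ @
r3=11: @@@@
r4=100: @   @
r5=101: @@  @@
r6=110: @ @ @ @
r7=111: @@@@@@@@
r8=1000: @       @
r9=1001: @@      @@
r10=1010: @ @     @ @
r11=1011: @@@@    @@@@
r12=1100: @   @   @   @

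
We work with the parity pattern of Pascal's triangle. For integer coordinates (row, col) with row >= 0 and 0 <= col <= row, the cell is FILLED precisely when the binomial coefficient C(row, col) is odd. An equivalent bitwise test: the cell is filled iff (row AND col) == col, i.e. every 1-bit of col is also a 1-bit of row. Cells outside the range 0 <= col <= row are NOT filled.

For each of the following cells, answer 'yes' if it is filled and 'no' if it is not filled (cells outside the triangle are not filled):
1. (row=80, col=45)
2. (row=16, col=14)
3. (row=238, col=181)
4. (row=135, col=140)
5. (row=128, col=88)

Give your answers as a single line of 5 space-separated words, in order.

Answer: no no no no no

Derivation:
(80,45): row=0b1010000, col=0b101101, row AND col = 0b0 = 0; 0 != 45 -> empty
(16,14): row=0b10000, col=0b1110, row AND col = 0b0 = 0; 0 != 14 -> empty
(238,181): row=0b11101110, col=0b10110101, row AND col = 0b10100100 = 164; 164 != 181 -> empty
(135,140): col outside [0, 135] -> not filled
(128,88): row=0b10000000, col=0b1011000, row AND col = 0b0 = 0; 0 != 88 -> empty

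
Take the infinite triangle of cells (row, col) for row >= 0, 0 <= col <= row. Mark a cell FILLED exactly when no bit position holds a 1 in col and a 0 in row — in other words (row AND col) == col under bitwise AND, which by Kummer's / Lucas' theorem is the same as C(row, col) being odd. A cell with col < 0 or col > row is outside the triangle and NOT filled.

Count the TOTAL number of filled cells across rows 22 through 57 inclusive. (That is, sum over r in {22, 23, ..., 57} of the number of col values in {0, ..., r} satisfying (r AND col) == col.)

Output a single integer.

Answer: 426

Derivation:
r22=10110 pc3: +8 =8
r23=10111 pc4: +16 =24
r24=11000 pc2: +4 =28
r25=11001 pc3: +8 =36
r26=11010 pc3: +8 =44
r27=11011 pc4: +16 =60
r28=11100 pc3: +8 =68
r29=11101 pc4: +16 =84
r30=11110 pc4: +16 =100
r31=11111 pc5: +32 =132
r32=100000 pc1: +2 =134
r33=100001 pc2: +4 =138
r34=100010 pc2: +4 =142
r35=100011 pc3: +8 =150
r36=100100 pc2: +4 =154
r37=100101 pc3: +8 =162
r38=100110 pc3: +8 =170
r39=100111 pc4: +16 =186
r40=101000 pc2: +4 =190
r41=101001 pc3: +8 =198
r42=101010 pc3: +8 =206
r43=101011 pc4: +16 =222
r44=101100 pc3: +8 =230
r45=101101 pc4: +16 =246
r46=101110 pc4: +16 =262
r47=101111 pc5: +32 =294
r48=110000 pc2: +4 =298
r49=110001 pc3: +8 =306
r50=110010 pc3: +8 =314
r51=110011 pc4: +16 =330
r52=110100 pc3: +8 =338
r53=110101 pc4: +16 =354
r54=110110 pc4: +16 =370
r55=110111 pc5: +32 =402
r56=111000 pc3: +8 =410
r57=111001 pc4: +16 =426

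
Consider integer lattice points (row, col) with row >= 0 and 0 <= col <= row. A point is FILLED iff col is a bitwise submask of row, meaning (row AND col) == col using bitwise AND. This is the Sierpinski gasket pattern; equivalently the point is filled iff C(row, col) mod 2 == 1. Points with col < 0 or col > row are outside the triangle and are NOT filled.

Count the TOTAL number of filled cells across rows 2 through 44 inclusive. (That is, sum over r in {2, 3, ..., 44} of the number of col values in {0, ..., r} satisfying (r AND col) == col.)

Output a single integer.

Answer: 338

Derivation:
r2=10 pc1: +2 =2
r3=11 pc2: +4 =6
r4=100 pc1: +2 =8
r5=101 pc2: +4 =12
r6=110 pc2: +4 =16
r7=111 pc3: +8 =24
r8=1000 pc1: +2 =26
r9=1001 pc2: +4 =30
r10=1010 pc2: +4 =34
r11=1011 pc3: +8 =42
r12=1100 pc2: +4 =46
r13=1101 pc3: +8 =54
r14=1110 pc3: +8 =62
r15=1111 pc4: +16 =78
r16=10000 pc1: +2 =80
r17=10001 pc2: +4 =84
r18=10010 pc2: +4 =88
r19=10011 pc3: +8 =96
r20=10100 pc2: +4 =100
r21=10101 pc3: +8 =108
r22=10110 pc3: +8 =116
r23=10111 pc4: +16 =132
r24=11000 pc2: +4 =136
r25=11001 pc3: +8 =144
r26=11010 pc3: +8 =152
r27=11011 pc4: +16 =168
r28=11100 pc3: +8 =176
r29=11101 pc4: +16 =192
r30=11110 pc4: +16 =208
r31=11111 pc5: +32 =240
r32=100000 pc1: +2 =242
r33=100001 pc2: +4 =246
r34=100010 pc2: +4 =250
r35=100011 pc3: +8 =258
r36=100100 pc2: +4 =262
r37=100101 pc3: +8 =270
r38=100110 pc3: +8 =278
r39=100111 pc4: +16 =294
r40=101000 pc2: +4 =298
r41=101001 pc3: +8 =306
r42=101010 pc3: +8 =314
r43=101011 pc4: +16 =330
r44=101100 pc3: +8 =338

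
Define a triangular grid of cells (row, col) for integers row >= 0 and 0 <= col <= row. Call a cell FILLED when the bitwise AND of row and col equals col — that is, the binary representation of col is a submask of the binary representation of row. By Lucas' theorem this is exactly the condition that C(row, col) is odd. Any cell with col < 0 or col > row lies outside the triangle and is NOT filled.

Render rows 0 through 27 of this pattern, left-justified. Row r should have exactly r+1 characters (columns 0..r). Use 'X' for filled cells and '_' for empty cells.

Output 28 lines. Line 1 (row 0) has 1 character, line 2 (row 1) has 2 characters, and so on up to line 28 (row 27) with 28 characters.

r0=0: X
r1=1: XX
r2=10: X_X
r3=11: XXXX
r4=100: X___X
r5=101: XX__XX
r6=110: X_X_X_X
r7=111: XXXXXXXX
r8=1000: X_______X
r9=1001: XX______XX
r10=1010: X_X_____X_X
r11=1011: XXXX____XXXX
r12=1100: X___X___X___X
r13=1101: XX__XX__XX__XX
r14=1110: X_X_X_X_X_X_X_X
r15=1111: XXXXXXXXXXXXXXXX
r16=10000: X_______________X
r17=10001: XX______________XX
r18=10010: X_X_____________X_X
r19=10011: XXXX____________XXXX
r20=10100: X___X___________X___X
r21=10101: XX__XX__________XX__XX
r22=10110: X_X_X_X_________X_X_X_X
r23=10111: XXXXXXXX________XXXXXXXX
r24=11000: X_______X_______X_______X
r25=11001: XX______XX______XX______XX
r26=11010: X_X_____X_X_____X_X_____X_X
r27=11011: XXXX____XXXX____XXXX____XXXX

Answer: X
XX
X_X
XXXX
X___X
XX__XX
X_X_X_X
XXXXXXXX
X_______X
XX______XX
X_X_____X_X
XXXX____XXXX
X___X___X___X
XX__XX__XX__XX
X_X_X_X_X_X_X_X
XXXXXXXXXXXXXXXX
X_______________X
XX______________XX
X_X_____________X_X
XXXX____________XXXX
X___X___________X___X
XX__XX__________XX__XX
X_X_X_X_________X_X_X_X
XXXXXXXX________XXXXXXXX
X_______X_______X_______X
XX______XX______XX______XX
X_X_____X_X_____X_X_____X_X
XXXX____XXXX____XXXX____XXXX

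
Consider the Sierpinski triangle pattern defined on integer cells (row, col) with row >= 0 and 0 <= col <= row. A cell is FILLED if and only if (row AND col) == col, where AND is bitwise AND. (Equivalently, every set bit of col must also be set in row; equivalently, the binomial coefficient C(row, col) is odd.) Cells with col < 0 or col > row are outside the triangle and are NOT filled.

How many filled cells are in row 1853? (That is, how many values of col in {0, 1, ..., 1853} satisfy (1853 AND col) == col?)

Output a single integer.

Answer: 256

Derivation:
1853 in binary = 11100111101
popcount(1853) = number of 1-bits in 11100111101 = 8
A col c satisfies (1853 AND c) == c iff every set bit of c is also set in 1853; each of the 8 set bits of 1853 can independently be on or off in c.
count = 2^8 = 256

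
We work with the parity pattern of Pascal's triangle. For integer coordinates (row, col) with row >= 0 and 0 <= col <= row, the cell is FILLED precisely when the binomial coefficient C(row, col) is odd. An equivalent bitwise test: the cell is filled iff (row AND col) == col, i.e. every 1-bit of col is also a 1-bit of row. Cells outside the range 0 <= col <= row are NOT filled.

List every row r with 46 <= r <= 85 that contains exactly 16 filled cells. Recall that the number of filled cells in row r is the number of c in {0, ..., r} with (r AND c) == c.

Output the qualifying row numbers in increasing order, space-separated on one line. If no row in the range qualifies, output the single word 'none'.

Answer: 46 51 53 54 57 58 60 71 75 77 78 83 85

Derivation:
Row r has 2^popcount(r) filled cells, so we need popcount(r) = log2(16) = 4.
Scan r = 46..85 and keep those with exactly 4 one-bits:
r=46=101110 popcount=4 -> KEEP
r=47=101111 popcount=5 -> skip
r=48=110000 popcount=2 -> skip
r=49=110001 popcount=3 -> skip
r=50=110010 popcount=3 -> skip
r=51=110011 popcount=4 -> KEEP
r=52=110100 popcount=3 -> skip
r=53=110101 popcount=4 -> KEEP
r=54=110110 popcount=4 -> KEEP
r=55=110111 popcount=5 -> skip
r=56=111000 popcount=3 -> skip
r=57=111001 popcount=4 -> KEEP
r=58=111010 popcount=4 -> KEEP
r=59=111011 popcount=5 -> skip
r=60=111100 popcount=4 -> KEEP
r=61=111101 popcount=5 -> skip
r=62=111110 popcount=5 -> skip
r=63=111111 popcount=6 -> skip
r=64=1000000 popcount=1 -> skip
r=65=1000001 popcount=2 -> skip
r=66=1000010 popcount=2 -> skip
r=67=1000011 popcount=3 -> skip
r=68=1000100 popcount=2 -> skip
r=69=1000101 popcount=3 -> skip
r=70=1000110 popcount=3 -> skip
r=71=1000111 popcount=4 -> KEEP
r=72=1001000 popcount=2 -> skip
r=73=1001001 popcount=3 -> skip
r=74=1001010 popcount=3 -> skip
r=75=1001011 popcount=4 -> KEEP
r=76=1001100 popcount=3 -> skip
r=77=1001101 popcount=4 -> KEEP
r=78=1001110 popcount=4 -> KEEP
r=79=1001111 popcount=5 -> skip
r=80=1010000 popcount=2 -> skip
r=81=1010001 popcount=3 -> skip
r=82=1010010 popcount=3 -> skip
r=83=1010011 popcount=4 -> KEEP
r=84=1010100 popcount=3 -> skip
r=85=1010101 popcount=4 -> KEEP
Kept rows: 46 51 53 54 57 58 60 71 75 77 78 83 85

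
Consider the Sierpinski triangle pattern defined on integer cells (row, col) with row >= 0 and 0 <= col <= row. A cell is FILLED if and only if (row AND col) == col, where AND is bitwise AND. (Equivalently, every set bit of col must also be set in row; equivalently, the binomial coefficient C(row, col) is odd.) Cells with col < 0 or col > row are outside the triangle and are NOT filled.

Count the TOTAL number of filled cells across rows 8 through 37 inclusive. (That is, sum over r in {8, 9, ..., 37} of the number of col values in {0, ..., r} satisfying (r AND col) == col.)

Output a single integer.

r8=1000 pc1: +2 =2
r9=1001 pc2: +4 =6
r10=1010 pc2: +4 =10
r11=1011 pc3: +8 =18
r12=1100 pc2: +4 =22
r13=1101 pc3: +8 =30
r14=1110 pc3: +8 =38
r15=1111 pc4: +16 =54
r16=10000 pc1: +2 =56
r17=10001 pc2: +4 =60
r18=10010 pc2: +4 =64
r19=10011 pc3: +8 =72
r20=10100 pc2: +4 =76
r21=10101 pc3: +8 =84
r22=10110 pc3: +8 =92
r23=10111 pc4: +16 =108
r24=11000 pc2: +4 =112
r25=11001 pc3: +8 =120
r26=11010 pc3: +8 =128
r27=11011 pc4: +16 =144
r28=11100 pc3: +8 =152
r29=11101 pc4: +16 =168
r30=11110 pc4: +16 =184
r31=11111 pc5: +32 =216
r32=100000 pc1: +2 =218
r33=100001 pc2: +4 =222
r34=100010 pc2: +4 =226
r35=100011 pc3: +8 =234
r36=100100 pc2: +4 =238
r37=100101 pc3: +8 =246

Answer: 246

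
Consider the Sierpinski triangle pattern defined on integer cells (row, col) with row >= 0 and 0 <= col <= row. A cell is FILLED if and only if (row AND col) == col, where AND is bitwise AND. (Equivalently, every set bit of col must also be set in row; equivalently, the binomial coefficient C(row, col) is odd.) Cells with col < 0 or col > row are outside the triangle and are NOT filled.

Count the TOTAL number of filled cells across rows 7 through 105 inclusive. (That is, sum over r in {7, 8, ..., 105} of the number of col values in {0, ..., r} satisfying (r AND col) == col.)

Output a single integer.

Answer: 1328

Derivation:
r7=111 pc3: +8 =8
r8=1000 pc1: +2 =10
r9=1001 pc2: +4 =14
r10=1010 pc2: +4 =18
r11=1011 pc3: +8 =26
r12=1100 pc2: +4 =30
r13=1101 pc3: +8 =38
r14=1110 pc3: +8 =46
r15=1111 pc4: +16 =62
r16=10000 pc1: +2 =64
r17=10001 pc2: +4 =68
r18=10010 pc2: +4 =72
r19=10011 pc3: +8 =80
r20=10100 pc2: +4 =84
r21=10101 pc3: +8 =92
r22=10110 pc3: +8 =100
r23=10111 pc4: +16 =116
r24=11000 pc2: +4 =120
r25=11001 pc3: +8 =128
r26=11010 pc3: +8 =136
r27=11011 pc4: +16 =152
r28=11100 pc3: +8 =160
r29=11101 pc4: +16 =176
r30=11110 pc4: +16 =192
r31=11111 pc5: +32 =224
r32=100000 pc1: +2 =226
r33=100001 pc2: +4 =230
r34=100010 pc2: +4 =234
r35=100011 pc3: +8 =242
r36=100100 pc2: +4 =246
r37=100101 pc3: +8 =254
r38=100110 pc3: +8 =262
r39=100111 pc4: +16 =278
r40=101000 pc2: +4 =282
r41=101001 pc3: +8 =290
r42=101010 pc3: +8 =298
r43=101011 pc4: +16 =314
r44=101100 pc3: +8 =322
r45=101101 pc4: +16 =338
r46=101110 pc4: +16 =354
r47=101111 pc5: +32 =386
r48=110000 pc2: +4 =390
r49=110001 pc3: +8 =398
r50=110010 pc3: +8 =406
r51=110011 pc4: +16 =422
r52=110100 pc3: +8 =430
r53=110101 pc4: +16 =446
r54=110110 pc4: +16 =462
r55=110111 pc5: +32 =494
r56=111000 pc3: +8 =502
r57=111001 pc4: +16 =518
r58=111010 pc4: +16 =534
r59=111011 pc5: +32 =566
r60=111100 pc4: +16 =582
r61=111101 pc5: +32 =614
r62=111110 pc5: +32 =646
r63=111111 pc6: +64 =710
r64=1000000 pc1: +2 =712
r65=1000001 pc2: +4 =716
r66=1000010 pc2: +4 =720
r67=1000011 pc3: +8 =728
r68=1000100 pc2: +4 =732
r69=1000101 pc3: +8 =740
r70=1000110 pc3: +8 =748
r71=1000111 pc4: +16 =764
r72=1001000 pc2: +4 =768
r73=1001001 pc3: +8 =776
r74=1001010 pc3: +8 =784
r75=1001011 pc4: +16 =800
r76=1001100 pc3: +8 =808
r77=1001101 pc4: +16 =824
r78=1001110 pc4: +16 =840
r79=1001111 pc5: +32 =872
r80=1010000 pc2: +4 =876
r81=1010001 pc3: +8 =884
r82=1010010 pc3: +8 =892
r83=1010011 pc4: +16 =908
r84=1010100 pc3: +8 =916
r85=1010101 pc4: +16 =932
r86=1010110 pc4: +16 =948
r87=1010111 pc5: +32 =980
r88=1011000 pc3: +8 =988
r89=1011001 pc4: +16 =1004
r90=1011010 pc4: +16 =1020
r91=1011011 pc5: +32 =1052
r92=1011100 pc4: +16 =1068
r93=1011101 pc5: +32 =1100
r94=1011110 pc5: +32 =1132
r95=1011111 pc6: +64 =1196
r96=1100000 pc2: +4 =1200
r97=1100001 pc3: +8 =1208
r98=1100010 pc3: +8 =1216
r99=1100011 pc4: +16 =1232
r100=1100100 pc3: +8 =1240
r101=1100101 pc4: +16 =1256
r102=1100110 pc4: +16 =1272
r103=1100111 pc5: +32 =1304
r104=1101000 pc3: +8 =1312
r105=1101001 pc4: +16 =1328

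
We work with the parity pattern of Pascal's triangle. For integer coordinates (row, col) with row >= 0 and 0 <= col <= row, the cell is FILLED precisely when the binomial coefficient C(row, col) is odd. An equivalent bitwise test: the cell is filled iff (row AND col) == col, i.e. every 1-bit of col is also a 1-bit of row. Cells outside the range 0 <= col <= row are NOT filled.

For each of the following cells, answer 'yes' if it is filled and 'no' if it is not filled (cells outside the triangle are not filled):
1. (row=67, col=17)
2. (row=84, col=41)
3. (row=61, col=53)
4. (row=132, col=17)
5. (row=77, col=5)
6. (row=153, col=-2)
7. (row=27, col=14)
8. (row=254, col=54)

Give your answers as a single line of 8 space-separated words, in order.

Answer: no no yes no yes no no yes

Derivation:
(67,17): row=0b1000011, col=0b10001, row AND col = 0b1 = 1; 1 != 17 -> empty
(84,41): row=0b1010100, col=0b101001, row AND col = 0b0 = 0; 0 != 41 -> empty
(61,53): row=0b111101, col=0b110101, row AND col = 0b110101 = 53; 53 == 53 -> filled
(132,17): row=0b10000100, col=0b10001, row AND col = 0b0 = 0; 0 != 17 -> empty
(77,5): row=0b1001101, col=0b101, row AND col = 0b101 = 5; 5 == 5 -> filled
(153,-2): col outside [0, 153] -> not filled
(27,14): row=0b11011, col=0b1110, row AND col = 0b1010 = 10; 10 != 14 -> empty
(254,54): row=0b11111110, col=0b110110, row AND col = 0b110110 = 54; 54 == 54 -> filled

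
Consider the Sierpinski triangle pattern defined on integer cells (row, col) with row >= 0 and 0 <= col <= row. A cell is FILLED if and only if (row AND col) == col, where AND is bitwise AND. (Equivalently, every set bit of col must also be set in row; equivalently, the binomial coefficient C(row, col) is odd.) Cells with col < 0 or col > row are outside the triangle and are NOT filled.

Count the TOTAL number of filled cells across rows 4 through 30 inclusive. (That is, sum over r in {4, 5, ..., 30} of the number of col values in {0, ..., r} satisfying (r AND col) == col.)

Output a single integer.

r4=100 pc1: +2 =2
r5=101 pc2: +4 =6
r6=110 pc2: +4 =10
r7=111 pc3: +8 =18
r8=1000 pc1: +2 =20
r9=1001 pc2: +4 =24
r10=1010 pc2: +4 =28
r11=1011 pc3: +8 =36
r12=1100 pc2: +4 =40
r13=1101 pc3: +8 =48
r14=1110 pc3: +8 =56
r15=1111 pc4: +16 =72
r16=10000 pc1: +2 =74
r17=10001 pc2: +4 =78
r18=10010 pc2: +4 =82
r19=10011 pc3: +8 =90
r20=10100 pc2: +4 =94
r21=10101 pc3: +8 =102
r22=10110 pc3: +8 =110
r23=10111 pc4: +16 =126
r24=11000 pc2: +4 =130
r25=11001 pc3: +8 =138
r26=11010 pc3: +8 =146
r27=11011 pc4: +16 =162
r28=11100 pc3: +8 =170
r29=11101 pc4: +16 =186
r30=11110 pc4: +16 =202

Answer: 202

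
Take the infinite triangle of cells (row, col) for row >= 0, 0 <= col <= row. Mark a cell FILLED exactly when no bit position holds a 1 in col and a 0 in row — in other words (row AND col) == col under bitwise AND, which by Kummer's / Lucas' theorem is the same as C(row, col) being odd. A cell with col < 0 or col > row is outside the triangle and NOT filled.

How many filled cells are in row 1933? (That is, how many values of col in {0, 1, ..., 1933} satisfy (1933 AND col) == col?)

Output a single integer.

1933 in binary = 11110001101
popcount(1933) = number of 1-bits in 11110001101 = 7
A col c satisfies (1933 AND c) == c iff every set bit of c is also set in 1933; each of the 7 set bits of 1933 can independently be on or off in c.
count = 2^7 = 128

Answer: 128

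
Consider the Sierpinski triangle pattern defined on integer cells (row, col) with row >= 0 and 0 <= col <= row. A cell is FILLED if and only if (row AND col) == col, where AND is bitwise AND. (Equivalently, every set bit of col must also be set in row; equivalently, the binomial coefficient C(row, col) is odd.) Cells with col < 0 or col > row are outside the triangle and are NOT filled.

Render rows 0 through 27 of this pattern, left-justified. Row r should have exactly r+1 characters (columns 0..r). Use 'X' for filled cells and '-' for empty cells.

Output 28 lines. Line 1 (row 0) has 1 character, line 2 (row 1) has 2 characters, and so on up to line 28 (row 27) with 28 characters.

Answer: X
XX
X-X
XXXX
X---X
XX--XX
X-X-X-X
XXXXXXXX
X-------X
XX------XX
X-X-----X-X
XXXX----XXXX
X---X---X---X
XX--XX--XX--XX
X-X-X-X-X-X-X-X
XXXXXXXXXXXXXXXX
X---------------X
XX--------------XX
X-X-------------X-X
XXXX------------XXXX
X---X-----------X---X
XX--XX----------XX--XX
X-X-X-X---------X-X-X-X
XXXXXXXX--------XXXXXXXX
X-------X-------X-------X
XX------XX------XX------XX
X-X-----X-X-----X-X-----X-X
XXXX----XXXX----XXXX----XXXX

Derivation:
r0=0: X
r1=1: XX
r2=10: X-X
r3=11: XXXX
r4=100: X---X
r5=101: XX--XX
r6=110: X-X-X-X
r7=111: XXXXXXXX
r8=1000: X-------X
r9=1001: XX------XX
r10=1010: X-X-----X-X
r11=1011: XXXX----XXXX
r12=1100: X---X---X---X
r13=1101: XX--XX--XX--XX
r14=1110: X-X-X-X-X-X-X-X
r15=1111: XXXXXXXXXXXXXXXX
r16=10000: X---------------X
r17=10001: XX--------------XX
r18=10010: X-X-------------X-X
r19=10011: XXXX------------XXXX
r20=10100: X---X-----------X---X
r21=10101: XX--XX----------XX--XX
r22=10110: X-X-X-X---------X-X-X-X
r23=10111: XXXXXXXX--------XXXXXXXX
r24=11000: X-------X-------X-------X
r25=11001: XX------XX------XX------XX
r26=11010: X-X-----X-X-----X-X-----X-X
r27=11011: XXXX----XXXX----XXXX----XXXX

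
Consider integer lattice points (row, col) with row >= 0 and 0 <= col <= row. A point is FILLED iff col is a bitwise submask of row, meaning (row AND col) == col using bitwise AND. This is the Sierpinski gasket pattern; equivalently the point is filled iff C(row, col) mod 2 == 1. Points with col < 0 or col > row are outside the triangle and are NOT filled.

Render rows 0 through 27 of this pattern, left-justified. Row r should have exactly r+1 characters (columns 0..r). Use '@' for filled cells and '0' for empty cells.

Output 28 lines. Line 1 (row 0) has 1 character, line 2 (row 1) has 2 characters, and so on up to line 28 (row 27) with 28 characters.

Answer: @
@@
@0@
@@@@
@000@
@@00@@
@0@0@0@
@@@@@@@@
@0000000@
@@000000@@
@0@00000@0@
@@@@0000@@@@
@000@000@000@
@@00@@00@@00@@
@0@0@0@0@0@0@0@
@@@@@@@@@@@@@@@@
@000000000000000@
@@00000000000000@@
@0@0000000000000@0@
@@@@000000000000@@@@
@000@00000000000@000@
@@00@@0000000000@@00@@
@0@0@0@000000000@0@0@0@
@@@@@@@@00000000@@@@@@@@
@0000000@0000000@0000000@
@@000000@@000000@@000000@@
@0@00000@0@00000@0@00000@0@
@@@@0000@@@@0000@@@@0000@@@@

Derivation:
r0=0: @
r1=1: @@
r2=10: @0@
r3=11: @@@@
r4=100: @000@
r5=101: @@00@@
r6=110: @0@0@0@
r7=111: @@@@@@@@
r8=1000: @0000000@
r9=1001: @@000000@@
r10=1010: @0@00000@0@
r11=1011: @@@@0000@@@@
r12=1100: @000@000@000@
r13=1101: @@00@@00@@00@@
r14=1110: @0@0@0@0@0@0@0@
r15=1111: @@@@@@@@@@@@@@@@
r16=10000: @000000000000000@
r17=10001: @@00000000000000@@
r18=10010: @0@0000000000000@0@
r19=10011: @@@@000000000000@@@@
r20=10100: @000@00000000000@000@
r21=10101: @@00@@0000000000@@00@@
r22=10110: @0@0@0@000000000@0@0@0@
r23=10111: @@@@@@@@00000000@@@@@@@@
r24=11000: @0000000@0000000@0000000@
r25=11001: @@000000@@000000@@000000@@
r26=11010: @0@00000@0@00000@0@00000@0@
r27=11011: @@@@0000@@@@0000@@@@0000@@@@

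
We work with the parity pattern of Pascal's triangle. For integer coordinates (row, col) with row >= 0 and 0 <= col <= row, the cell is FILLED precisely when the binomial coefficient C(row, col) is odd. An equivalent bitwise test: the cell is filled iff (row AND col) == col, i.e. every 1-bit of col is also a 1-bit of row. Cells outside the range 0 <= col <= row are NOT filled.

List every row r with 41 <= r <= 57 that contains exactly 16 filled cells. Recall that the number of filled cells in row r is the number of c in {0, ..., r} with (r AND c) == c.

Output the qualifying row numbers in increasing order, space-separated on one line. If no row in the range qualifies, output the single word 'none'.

Row r has 2^popcount(r) filled cells, so we need popcount(r) = log2(16) = 4.
Scan r = 41..57 and keep those with exactly 4 one-bits:
r=41=101001 popcount=3 -> skip
r=42=101010 popcount=3 -> skip
r=43=101011 popcount=4 -> KEEP
r=44=101100 popcount=3 -> skip
r=45=101101 popcount=4 -> KEEP
r=46=101110 popcount=4 -> KEEP
r=47=101111 popcount=5 -> skip
r=48=110000 popcount=2 -> skip
r=49=110001 popcount=3 -> skip
r=50=110010 popcount=3 -> skip
r=51=110011 popcount=4 -> KEEP
r=52=110100 popcount=3 -> skip
r=53=110101 popcount=4 -> KEEP
r=54=110110 popcount=4 -> KEEP
r=55=110111 popcount=5 -> skip
r=56=111000 popcount=3 -> skip
r=57=111001 popcount=4 -> KEEP
Kept rows: 43 45 46 51 53 54 57

Answer: 43 45 46 51 53 54 57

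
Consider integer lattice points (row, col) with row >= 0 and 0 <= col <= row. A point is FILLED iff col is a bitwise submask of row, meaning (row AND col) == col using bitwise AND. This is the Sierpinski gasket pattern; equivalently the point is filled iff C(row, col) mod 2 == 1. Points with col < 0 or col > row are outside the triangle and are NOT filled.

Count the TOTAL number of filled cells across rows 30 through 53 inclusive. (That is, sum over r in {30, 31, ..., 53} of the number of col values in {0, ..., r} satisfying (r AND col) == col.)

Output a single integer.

Answer: 270

Derivation:
r30=11110 pc4: +16 =16
r31=11111 pc5: +32 =48
r32=100000 pc1: +2 =50
r33=100001 pc2: +4 =54
r34=100010 pc2: +4 =58
r35=100011 pc3: +8 =66
r36=100100 pc2: +4 =70
r37=100101 pc3: +8 =78
r38=100110 pc3: +8 =86
r39=100111 pc4: +16 =102
r40=101000 pc2: +4 =106
r41=101001 pc3: +8 =114
r42=101010 pc3: +8 =122
r43=101011 pc4: +16 =138
r44=101100 pc3: +8 =146
r45=101101 pc4: +16 =162
r46=101110 pc4: +16 =178
r47=101111 pc5: +32 =210
r48=110000 pc2: +4 =214
r49=110001 pc3: +8 =222
r50=110010 pc3: +8 =230
r51=110011 pc4: +16 =246
r52=110100 pc3: +8 =254
r53=110101 pc4: +16 =270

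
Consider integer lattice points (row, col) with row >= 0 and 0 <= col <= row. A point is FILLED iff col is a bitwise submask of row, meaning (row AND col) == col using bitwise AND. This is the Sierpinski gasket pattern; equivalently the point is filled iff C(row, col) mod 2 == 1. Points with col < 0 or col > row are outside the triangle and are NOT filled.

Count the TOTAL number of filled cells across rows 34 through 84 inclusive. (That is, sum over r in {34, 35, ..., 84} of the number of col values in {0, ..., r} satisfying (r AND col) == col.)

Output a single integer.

r34=100010 pc2: +4 =4
r35=100011 pc3: +8 =12
r36=100100 pc2: +4 =16
r37=100101 pc3: +8 =24
r38=100110 pc3: +8 =32
r39=100111 pc4: +16 =48
r40=101000 pc2: +4 =52
r41=101001 pc3: +8 =60
r42=101010 pc3: +8 =68
r43=101011 pc4: +16 =84
r44=101100 pc3: +8 =92
r45=101101 pc4: +16 =108
r46=101110 pc4: +16 =124
r47=101111 pc5: +32 =156
r48=110000 pc2: +4 =160
r49=110001 pc3: +8 =168
r50=110010 pc3: +8 =176
r51=110011 pc4: +16 =192
r52=110100 pc3: +8 =200
r53=110101 pc4: +16 =216
r54=110110 pc4: +16 =232
r55=110111 pc5: +32 =264
r56=111000 pc3: +8 =272
r57=111001 pc4: +16 =288
r58=111010 pc4: +16 =304
r59=111011 pc5: +32 =336
r60=111100 pc4: +16 =352
r61=111101 pc5: +32 =384
r62=111110 pc5: +32 =416
r63=111111 pc6: +64 =480
r64=1000000 pc1: +2 =482
r65=1000001 pc2: +4 =486
r66=1000010 pc2: +4 =490
r67=1000011 pc3: +8 =498
r68=1000100 pc2: +4 =502
r69=1000101 pc3: +8 =510
r70=1000110 pc3: +8 =518
r71=1000111 pc4: +16 =534
r72=1001000 pc2: +4 =538
r73=1001001 pc3: +8 =546
r74=1001010 pc3: +8 =554
r75=1001011 pc4: +16 =570
r76=1001100 pc3: +8 =578
r77=1001101 pc4: +16 =594
r78=1001110 pc4: +16 =610
r79=1001111 pc5: +32 =642
r80=1010000 pc2: +4 =646
r81=1010001 pc3: +8 =654
r82=1010010 pc3: +8 =662
r83=1010011 pc4: +16 =678
r84=1010100 pc3: +8 =686

Answer: 686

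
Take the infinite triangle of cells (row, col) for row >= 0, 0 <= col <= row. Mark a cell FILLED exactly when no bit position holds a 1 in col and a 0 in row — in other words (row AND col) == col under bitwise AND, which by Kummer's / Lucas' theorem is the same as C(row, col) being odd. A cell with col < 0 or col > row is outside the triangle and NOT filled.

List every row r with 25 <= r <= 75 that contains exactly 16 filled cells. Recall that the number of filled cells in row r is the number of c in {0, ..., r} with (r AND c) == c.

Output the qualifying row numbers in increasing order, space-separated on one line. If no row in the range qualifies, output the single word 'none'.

Row r has 2^popcount(r) filled cells, so we need popcount(r) = log2(16) = 4.
Scan r = 25..75 and keep those with exactly 4 one-bits:
r=25=11001 popcount=3 -> skip
r=26=11010 popcount=3 -> skip
r=27=11011 popcount=4 -> KEEP
r=28=11100 popcount=3 -> skip
r=29=11101 popcount=4 -> KEEP
r=30=11110 popcount=4 -> KEEP
r=31=11111 popcount=5 -> skip
r=32=100000 popcount=1 -> skip
r=33=100001 popcount=2 -> skip
r=34=100010 popcount=2 -> skip
r=35=100011 popcount=3 -> skip
r=36=100100 popcount=2 -> skip
r=37=100101 popcount=3 -> skip
r=38=100110 popcount=3 -> skip
r=39=100111 popcount=4 -> KEEP
r=40=101000 popcount=2 -> skip
r=41=101001 popcount=3 -> skip
r=42=101010 popcount=3 -> skip
r=43=101011 popcount=4 -> KEEP
r=44=101100 popcount=3 -> skip
r=45=101101 popcount=4 -> KEEP
r=46=101110 popcount=4 -> KEEP
r=47=101111 popcount=5 -> skip
r=48=110000 popcount=2 -> skip
r=49=110001 popcount=3 -> skip
r=50=110010 popcount=3 -> skip
r=51=110011 popcount=4 -> KEEP
r=52=110100 popcount=3 -> skip
r=53=110101 popcount=4 -> KEEP
r=54=110110 popcount=4 -> KEEP
r=55=110111 popcount=5 -> skip
r=56=111000 popcount=3 -> skip
r=57=111001 popcount=4 -> KEEP
r=58=111010 popcount=4 -> KEEP
r=59=111011 popcount=5 -> skip
r=60=111100 popcount=4 -> KEEP
r=61=111101 popcount=5 -> skip
r=62=111110 popcount=5 -> skip
r=63=111111 popcount=6 -> skip
r=64=1000000 popcount=1 -> skip
r=65=1000001 popcount=2 -> skip
r=66=1000010 popcount=2 -> skip
r=67=1000011 popcount=3 -> skip
r=68=1000100 popcount=2 -> skip
r=69=1000101 popcount=3 -> skip
r=70=1000110 popcount=3 -> skip
r=71=1000111 popcount=4 -> KEEP
r=72=1001000 popcount=2 -> skip
r=73=1001001 popcount=3 -> skip
r=74=1001010 popcount=3 -> skip
r=75=1001011 popcount=4 -> KEEP
Kept rows: 27 29 30 39 43 45 46 51 53 54 57 58 60 71 75

Answer: 27 29 30 39 43 45 46 51 53 54 57 58 60 71 75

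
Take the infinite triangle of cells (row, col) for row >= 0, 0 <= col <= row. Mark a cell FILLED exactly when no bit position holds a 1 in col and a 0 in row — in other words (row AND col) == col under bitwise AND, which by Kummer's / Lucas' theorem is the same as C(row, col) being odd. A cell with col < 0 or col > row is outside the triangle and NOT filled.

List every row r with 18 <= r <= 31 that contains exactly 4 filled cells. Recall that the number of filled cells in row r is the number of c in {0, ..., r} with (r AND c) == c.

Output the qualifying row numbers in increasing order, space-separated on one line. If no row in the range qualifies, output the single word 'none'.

Row r has 2^popcount(r) filled cells, so we need popcount(r) = log2(4) = 2.
Scan r = 18..31 and keep those with exactly 2 one-bits:
r=18=10010 popcount=2 -> KEEP
r=19=10011 popcount=3 -> skip
r=20=10100 popcount=2 -> KEEP
r=21=10101 popcount=3 -> skip
r=22=10110 popcount=3 -> skip
r=23=10111 popcount=4 -> skip
r=24=11000 popcount=2 -> KEEP
r=25=11001 popcount=3 -> skip
r=26=11010 popcount=3 -> skip
r=27=11011 popcount=4 -> skip
r=28=11100 popcount=3 -> skip
r=29=11101 popcount=4 -> skip
r=30=11110 popcount=4 -> skip
r=31=11111 popcount=5 -> skip
Kept rows: 18 20 24

Answer: 18 20 24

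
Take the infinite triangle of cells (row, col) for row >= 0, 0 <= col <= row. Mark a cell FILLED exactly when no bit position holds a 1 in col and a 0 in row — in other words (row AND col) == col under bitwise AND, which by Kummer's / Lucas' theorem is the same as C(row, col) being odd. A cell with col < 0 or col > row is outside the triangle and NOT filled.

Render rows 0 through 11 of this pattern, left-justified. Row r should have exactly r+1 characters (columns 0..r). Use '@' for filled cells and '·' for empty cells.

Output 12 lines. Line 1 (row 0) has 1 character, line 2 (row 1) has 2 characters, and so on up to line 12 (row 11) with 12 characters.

Answer: @
@@
@·@
@@@@
@···@
@@··@@
@·@·@·@
@@@@@@@@
@·······@
@@······@@
@·@·····@·@
@@@@····@@@@

Derivation:
r0=0: @
r1=1: @@
r2=10: @·@
r3=11: @@@@
r4=100: @···@
r5=101: @@··@@
r6=110: @·@·@·@
r7=111: @@@@@@@@
r8=1000: @·······@
r9=1001: @@······@@
r10=1010: @·@·····@·@
r11=1011: @@@@····@@@@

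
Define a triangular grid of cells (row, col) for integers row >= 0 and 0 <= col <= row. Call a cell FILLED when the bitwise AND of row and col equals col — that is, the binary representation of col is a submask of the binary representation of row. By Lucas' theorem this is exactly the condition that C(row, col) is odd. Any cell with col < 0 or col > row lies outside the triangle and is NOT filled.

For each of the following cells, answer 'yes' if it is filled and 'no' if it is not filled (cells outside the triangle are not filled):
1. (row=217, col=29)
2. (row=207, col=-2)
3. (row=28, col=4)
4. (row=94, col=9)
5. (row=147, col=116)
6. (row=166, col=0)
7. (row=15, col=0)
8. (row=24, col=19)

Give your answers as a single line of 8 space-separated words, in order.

Answer: no no yes no no yes yes no

Derivation:
(217,29): row=0b11011001, col=0b11101, row AND col = 0b11001 = 25; 25 != 29 -> empty
(207,-2): col outside [0, 207] -> not filled
(28,4): row=0b11100, col=0b100, row AND col = 0b100 = 4; 4 == 4 -> filled
(94,9): row=0b1011110, col=0b1001, row AND col = 0b1000 = 8; 8 != 9 -> empty
(147,116): row=0b10010011, col=0b1110100, row AND col = 0b10000 = 16; 16 != 116 -> empty
(166,0): row=0b10100110, col=0b0, row AND col = 0b0 = 0; 0 == 0 -> filled
(15,0): row=0b1111, col=0b0, row AND col = 0b0 = 0; 0 == 0 -> filled
(24,19): row=0b11000, col=0b10011, row AND col = 0b10000 = 16; 16 != 19 -> empty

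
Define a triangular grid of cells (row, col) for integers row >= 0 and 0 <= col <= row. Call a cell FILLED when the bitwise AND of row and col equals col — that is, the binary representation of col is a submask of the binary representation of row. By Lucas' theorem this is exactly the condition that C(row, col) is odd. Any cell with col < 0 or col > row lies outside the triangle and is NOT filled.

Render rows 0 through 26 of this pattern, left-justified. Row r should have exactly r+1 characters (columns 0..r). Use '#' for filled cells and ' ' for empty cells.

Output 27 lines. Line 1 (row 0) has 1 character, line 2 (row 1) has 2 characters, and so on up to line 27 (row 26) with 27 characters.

Answer: #
##
# #
####
#   #
##  ##
# # # #
########
#       #
##      ##
# #     # #
####    ####
#   #   #   #
##  ##  ##  ##
# # # # # # # #
################
#               #
##              ##
# #             # #
####            ####
#   #           #   #
##  ##          ##  ##
# # # #         # # # #
########        ########
#       #       #       #
##      ##      ##      ##
# #     # #     # #     # #

Derivation:
r0=0: #
r1=1: ##
r2=10: # #
r3=11: ####
r4=100: #   #
r5=101: ##  ##
r6=110: # # # #
r7=111: ########
r8=1000: #       #
r9=1001: ##      ##
r10=1010: # #     # #
r11=1011: ####    ####
r12=1100: #   #   #   #
r13=1101: ##  ##  ##  ##
r14=1110: # # # # # # # #
r15=1111: ################
r16=10000: #               #
r17=10001: ##              ##
r18=10010: # #             # #
r19=10011: ####            ####
r20=10100: #   #           #   #
r21=10101: ##  ##          ##  ##
r22=10110: # # # #         # # # #
r23=10111: ########        ########
r24=11000: #       #       #       #
r25=11001: ##      ##      ##      ##
r26=11010: # #     # #     # #     # #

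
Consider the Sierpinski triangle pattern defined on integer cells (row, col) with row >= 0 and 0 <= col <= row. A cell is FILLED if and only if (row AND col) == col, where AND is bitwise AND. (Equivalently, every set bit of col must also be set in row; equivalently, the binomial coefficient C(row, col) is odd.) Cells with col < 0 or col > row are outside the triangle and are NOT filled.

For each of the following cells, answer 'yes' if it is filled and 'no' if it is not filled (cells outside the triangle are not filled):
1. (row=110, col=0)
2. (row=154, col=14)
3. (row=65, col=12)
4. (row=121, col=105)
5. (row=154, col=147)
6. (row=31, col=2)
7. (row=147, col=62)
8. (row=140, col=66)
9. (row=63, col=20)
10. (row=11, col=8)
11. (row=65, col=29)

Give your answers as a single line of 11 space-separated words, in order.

(110,0): row=0b1101110, col=0b0, row AND col = 0b0 = 0; 0 == 0 -> filled
(154,14): row=0b10011010, col=0b1110, row AND col = 0b1010 = 10; 10 != 14 -> empty
(65,12): row=0b1000001, col=0b1100, row AND col = 0b0 = 0; 0 != 12 -> empty
(121,105): row=0b1111001, col=0b1101001, row AND col = 0b1101001 = 105; 105 == 105 -> filled
(154,147): row=0b10011010, col=0b10010011, row AND col = 0b10010010 = 146; 146 != 147 -> empty
(31,2): row=0b11111, col=0b10, row AND col = 0b10 = 2; 2 == 2 -> filled
(147,62): row=0b10010011, col=0b111110, row AND col = 0b10010 = 18; 18 != 62 -> empty
(140,66): row=0b10001100, col=0b1000010, row AND col = 0b0 = 0; 0 != 66 -> empty
(63,20): row=0b111111, col=0b10100, row AND col = 0b10100 = 20; 20 == 20 -> filled
(11,8): row=0b1011, col=0b1000, row AND col = 0b1000 = 8; 8 == 8 -> filled
(65,29): row=0b1000001, col=0b11101, row AND col = 0b1 = 1; 1 != 29 -> empty

Answer: yes no no yes no yes no no yes yes no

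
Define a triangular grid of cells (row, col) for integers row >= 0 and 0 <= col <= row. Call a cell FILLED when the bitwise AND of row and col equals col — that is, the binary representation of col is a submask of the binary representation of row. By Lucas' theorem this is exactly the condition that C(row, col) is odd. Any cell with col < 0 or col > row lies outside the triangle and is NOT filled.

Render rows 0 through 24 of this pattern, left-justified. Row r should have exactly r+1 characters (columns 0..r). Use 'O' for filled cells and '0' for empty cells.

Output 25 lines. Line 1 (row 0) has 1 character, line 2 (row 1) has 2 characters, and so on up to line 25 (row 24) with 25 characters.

Answer: O
OO
O0O
OOOO
O000O
OO00OO
O0O0O0O
OOOOOOOO
O0000000O
OO000000OO
O0O00000O0O
OOOO0000OOOO
O000O000O000O
OO00OO00OO00OO
O0O0O0O0O0O0O0O
OOOOOOOOOOOOOOOO
O000000000000000O
OO00000000000000OO
O0O0000000000000O0O
OOOO000000000000OOOO
O000O00000000000O000O
OO00OO0000000000OO00OO
O0O0O0O000000000O0O0O0O
OOOOOOOO00000000OOOOOOOO
O0000000O0000000O0000000O

Derivation:
r0=0: O
r1=1: OO
r2=10: O0O
r3=11: OOOO
r4=100: O000O
r5=101: OO00OO
r6=110: O0O0O0O
r7=111: OOOOOOOO
r8=1000: O0000000O
r9=1001: OO000000OO
r10=1010: O0O00000O0O
r11=1011: OOOO0000OOOO
r12=1100: O000O000O000O
r13=1101: OO00OO00OO00OO
r14=1110: O0O0O0O0O0O0O0O
r15=1111: OOOOOOOOOOOOOOOO
r16=10000: O000000000000000O
r17=10001: OO00000000000000OO
r18=10010: O0O0000000000000O0O
r19=10011: OOOO000000000000OOOO
r20=10100: O000O00000000000O000O
r21=10101: OO00OO0000000000OO00OO
r22=10110: O0O0O0O000000000O0O0O0O
r23=10111: OOOOOOOO00000000OOOOOOOO
r24=11000: O0000000O0000000O0000000O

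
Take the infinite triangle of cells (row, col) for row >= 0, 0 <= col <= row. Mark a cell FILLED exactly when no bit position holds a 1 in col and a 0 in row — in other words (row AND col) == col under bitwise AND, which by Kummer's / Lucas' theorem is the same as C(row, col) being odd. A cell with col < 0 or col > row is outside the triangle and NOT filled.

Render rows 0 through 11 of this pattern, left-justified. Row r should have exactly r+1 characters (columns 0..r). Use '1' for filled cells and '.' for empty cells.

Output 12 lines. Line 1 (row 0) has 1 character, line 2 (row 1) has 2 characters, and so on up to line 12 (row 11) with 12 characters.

r0=0: 1
r1=1: 11
r2=10: 1.1
r3=11: 1111
r4=100: 1...1
r5=101: 11..11
r6=110: 1.1.1.1
r7=111: 11111111
r8=1000: 1.......1
r9=1001: 11......11
r10=1010: 1.1.....1.1
r11=1011: 1111....1111

Answer: 1
11
1.1
1111
1...1
11..11
1.1.1.1
11111111
1.......1
11......11
1.1.....1.1
1111....1111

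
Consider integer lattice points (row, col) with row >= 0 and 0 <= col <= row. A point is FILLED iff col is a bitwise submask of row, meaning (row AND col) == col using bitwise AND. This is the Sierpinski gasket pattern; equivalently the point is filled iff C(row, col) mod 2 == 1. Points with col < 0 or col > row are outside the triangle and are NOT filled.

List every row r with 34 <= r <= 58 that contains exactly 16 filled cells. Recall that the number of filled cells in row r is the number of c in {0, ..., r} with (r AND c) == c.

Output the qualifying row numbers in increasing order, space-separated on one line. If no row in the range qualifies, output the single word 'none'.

Answer: 39 43 45 46 51 53 54 57 58

Derivation:
Row r has 2^popcount(r) filled cells, so we need popcount(r) = log2(16) = 4.
Scan r = 34..58 and keep those with exactly 4 one-bits:
r=34=100010 popcount=2 -> skip
r=35=100011 popcount=3 -> skip
r=36=100100 popcount=2 -> skip
r=37=100101 popcount=3 -> skip
r=38=100110 popcount=3 -> skip
r=39=100111 popcount=4 -> KEEP
r=40=101000 popcount=2 -> skip
r=41=101001 popcount=3 -> skip
r=42=101010 popcount=3 -> skip
r=43=101011 popcount=4 -> KEEP
r=44=101100 popcount=3 -> skip
r=45=101101 popcount=4 -> KEEP
r=46=101110 popcount=4 -> KEEP
r=47=101111 popcount=5 -> skip
r=48=110000 popcount=2 -> skip
r=49=110001 popcount=3 -> skip
r=50=110010 popcount=3 -> skip
r=51=110011 popcount=4 -> KEEP
r=52=110100 popcount=3 -> skip
r=53=110101 popcount=4 -> KEEP
r=54=110110 popcount=4 -> KEEP
r=55=110111 popcount=5 -> skip
r=56=111000 popcount=3 -> skip
r=57=111001 popcount=4 -> KEEP
r=58=111010 popcount=4 -> KEEP
Kept rows: 39 43 45 46 51 53 54 57 58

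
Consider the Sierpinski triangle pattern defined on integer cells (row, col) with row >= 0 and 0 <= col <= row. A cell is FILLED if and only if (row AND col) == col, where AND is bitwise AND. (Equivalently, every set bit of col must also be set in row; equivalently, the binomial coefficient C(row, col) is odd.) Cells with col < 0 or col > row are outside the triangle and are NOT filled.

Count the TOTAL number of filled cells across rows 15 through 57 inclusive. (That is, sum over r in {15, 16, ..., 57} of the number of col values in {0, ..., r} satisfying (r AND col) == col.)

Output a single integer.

r15=1111 pc4: +16 =16
r16=10000 pc1: +2 =18
r17=10001 pc2: +4 =22
r18=10010 pc2: +4 =26
r19=10011 pc3: +8 =34
r20=10100 pc2: +4 =38
r21=10101 pc3: +8 =46
r22=10110 pc3: +8 =54
r23=10111 pc4: +16 =70
r24=11000 pc2: +4 =74
r25=11001 pc3: +8 =82
r26=11010 pc3: +8 =90
r27=11011 pc4: +16 =106
r28=11100 pc3: +8 =114
r29=11101 pc4: +16 =130
r30=11110 pc4: +16 =146
r31=11111 pc5: +32 =178
r32=100000 pc1: +2 =180
r33=100001 pc2: +4 =184
r34=100010 pc2: +4 =188
r35=100011 pc3: +8 =196
r36=100100 pc2: +4 =200
r37=100101 pc3: +8 =208
r38=100110 pc3: +8 =216
r39=100111 pc4: +16 =232
r40=101000 pc2: +4 =236
r41=101001 pc3: +8 =244
r42=101010 pc3: +8 =252
r43=101011 pc4: +16 =268
r44=101100 pc3: +8 =276
r45=101101 pc4: +16 =292
r46=101110 pc4: +16 =308
r47=101111 pc5: +32 =340
r48=110000 pc2: +4 =344
r49=110001 pc3: +8 =352
r50=110010 pc3: +8 =360
r51=110011 pc4: +16 =376
r52=110100 pc3: +8 =384
r53=110101 pc4: +16 =400
r54=110110 pc4: +16 =416
r55=110111 pc5: +32 =448
r56=111000 pc3: +8 =456
r57=111001 pc4: +16 =472

Answer: 472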